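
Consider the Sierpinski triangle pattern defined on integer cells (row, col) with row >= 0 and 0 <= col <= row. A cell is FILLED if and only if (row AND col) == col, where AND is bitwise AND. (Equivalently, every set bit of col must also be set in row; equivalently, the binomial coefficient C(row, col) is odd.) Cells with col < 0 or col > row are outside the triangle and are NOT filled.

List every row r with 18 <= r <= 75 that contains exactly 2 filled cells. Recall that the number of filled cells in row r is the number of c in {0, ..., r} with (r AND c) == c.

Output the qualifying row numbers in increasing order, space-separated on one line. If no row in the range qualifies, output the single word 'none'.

Row r has 2^popcount(r) filled cells, so we need popcount(r) = log2(2) = 1.
Scan r = 18..75 and keep those with exactly 1 one-bits:
r=18=10010 popcount=2 -> skip
r=19=10011 popcount=3 -> skip
r=20=10100 popcount=2 -> skip
r=21=10101 popcount=3 -> skip
r=22=10110 popcount=3 -> skip
r=23=10111 popcount=4 -> skip
r=24=11000 popcount=2 -> skip
r=25=11001 popcount=3 -> skip
r=26=11010 popcount=3 -> skip
r=27=11011 popcount=4 -> skip
r=28=11100 popcount=3 -> skip
r=29=11101 popcount=4 -> skip
r=30=11110 popcount=4 -> skip
r=31=11111 popcount=5 -> skip
r=32=100000 popcount=1 -> KEEP
r=33=100001 popcount=2 -> skip
r=34=100010 popcount=2 -> skip
r=35=100011 popcount=3 -> skip
r=36=100100 popcount=2 -> skip
r=37=100101 popcount=3 -> skip
r=38=100110 popcount=3 -> skip
r=39=100111 popcount=4 -> skip
r=40=101000 popcount=2 -> skip
r=41=101001 popcount=3 -> skip
r=42=101010 popcount=3 -> skip
r=43=101011 popcount=4 -> skip
r=44=101100 popcount=3 -> skip
r=45=101101 popcount=4 -> skip
r=46=101110 popcount=4 -> skip
r=47=101111 popcount=5 -> skip
r=48=110000 popcount=2 -> skip
r=49=110001 popcount=3 -> skip
r=50=110010 popcount=3 -> skip
r=51=110011 popcount=4 -> skip
r=52=110100 popcount=3 -> skip
r=53=110101 popcount=4 -> skip
r=54=110110 popcount=4 -> skip
r=55=110111 popcount=5 -> skip
r=56=111000 popcount=3 -> skip
r=57=111001 popcount=4 -> skip
r=58=111010 popcount=4 -> skip
r=59=111011 popcount=5 -> skip
r=60=111100 popcount=4 -> skip
r=61=111101 popcount=5 -> skip
r=62=111110 popcount=5 -> skip
r=63=111111 popcount=6 -> skip
r=64=1000000 popcount=1 -> KEEP
r=65=1000001 popcount=2 -> skip
r=66=1000010 popcount=2 -> skip
r=67=1000011 popcount=3 -> skip
r=68=1000100 popcount=2 -> skip
r=69=1000101 popcount=3 -> skip
r=70=1000110 popcount=3 -> skip
r=71=1000111 popcount=4 -> skip
r=72=1001000 popcount=2 -> skip
r=73=1001001 popcount=3 -> skip
r=74=1001010 popcount=3 -> skip
r=75=1001011 popcount=4 -> skip
Kept rows: 32 64

Answer: 32 64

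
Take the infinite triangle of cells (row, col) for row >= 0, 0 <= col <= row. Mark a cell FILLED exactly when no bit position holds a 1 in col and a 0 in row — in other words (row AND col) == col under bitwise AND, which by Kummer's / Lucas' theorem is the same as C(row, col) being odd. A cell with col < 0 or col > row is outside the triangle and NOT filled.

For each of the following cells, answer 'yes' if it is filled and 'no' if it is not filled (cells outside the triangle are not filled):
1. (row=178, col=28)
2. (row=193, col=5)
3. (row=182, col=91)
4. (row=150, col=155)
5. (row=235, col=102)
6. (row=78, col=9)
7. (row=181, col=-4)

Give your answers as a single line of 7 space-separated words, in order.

(178,28): row=0b10110010, col=0b11100, row AND col = 0b10000 = 16; 16 != 28 -> empty
(193,5): row=0b11000001, col=0b101, row AND col = 0b1 = 1; 1 != 5 -> empty
(182,91): row=0b10110110, col=0b1011011, row AND col = 0b10010 = 18; 18 != 91 -> empty
(150,155): col outside [0, 150] -> not filled
(235,102): row=0b11101011, col=0b1100110, row AND col = 0b1100010 = 98; 98 != 102 -> empty
(78,9): row=0b1001110, col=0b1001, row AND col = 0b1000 = 8; 8 != 9 -> empty
(181,-4): col outside [0, 181] -> not filled

Answer: no no no no no no no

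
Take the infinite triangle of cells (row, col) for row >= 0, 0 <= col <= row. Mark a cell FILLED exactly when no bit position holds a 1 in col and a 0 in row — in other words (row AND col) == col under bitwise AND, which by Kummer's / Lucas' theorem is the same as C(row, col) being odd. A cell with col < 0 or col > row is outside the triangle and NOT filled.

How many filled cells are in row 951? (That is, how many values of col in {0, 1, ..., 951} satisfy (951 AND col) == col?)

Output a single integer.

951 in binary = 1110110111
popcount(951) = number of 1-bits in 1110110111 = 8
A col c satisfies (951 AND c) == c iff every set bit of c is also set in 951; each of the 8 set bits of 951 can independently be on or off in c.
count = 2^8 = 256

Answer: 256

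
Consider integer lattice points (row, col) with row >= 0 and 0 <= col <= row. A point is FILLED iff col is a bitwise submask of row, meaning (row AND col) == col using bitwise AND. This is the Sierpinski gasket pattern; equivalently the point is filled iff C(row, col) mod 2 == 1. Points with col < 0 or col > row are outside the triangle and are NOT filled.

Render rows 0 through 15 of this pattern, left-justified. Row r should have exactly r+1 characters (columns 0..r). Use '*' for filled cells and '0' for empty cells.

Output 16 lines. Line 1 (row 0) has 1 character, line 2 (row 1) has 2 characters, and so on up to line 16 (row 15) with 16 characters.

Answer: *
**
*0*
****
*000*
**00**
*0*0*0*
********
*0000000*
**000000**
*0*00000*0*
****0000****
*000*000*000*
**00**00**00**
*0*0*0*0*0*0*0*
****************

Derivation:
r0=0: *
r1=1: **
r2=10: *0*
r3=11: ****
r4=100: *000*
r5=101: **00**
r6=110: *0*0*0*
r7=111: ********
r8=1000: *0000000*
r9=1001: **000000**
r10=1010: *0*00000*0*
r11=1011: ****0000****
r12=1100: *000*000*000*
r13=1101: **00**00**00**
r14=1110: *0*0*0*0*0*0*0*
r15=1111: ****************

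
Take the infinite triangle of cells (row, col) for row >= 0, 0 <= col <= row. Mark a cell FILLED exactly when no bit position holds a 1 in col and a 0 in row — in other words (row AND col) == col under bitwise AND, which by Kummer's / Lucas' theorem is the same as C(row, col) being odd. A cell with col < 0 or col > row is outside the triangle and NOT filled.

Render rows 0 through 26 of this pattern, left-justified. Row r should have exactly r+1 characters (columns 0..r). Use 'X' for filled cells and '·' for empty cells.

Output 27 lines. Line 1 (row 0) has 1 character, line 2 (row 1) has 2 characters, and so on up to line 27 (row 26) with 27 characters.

Answer: X
XX
X·X
XXXX
X···X
XX··XX
X·X·X·X
XXXXXXXX
X·······X
XX······XX
X·X·····X·X
XXXX····XXXX
X···X···X···X
XX··XX··XX··XX
X·X·X·X·X·X·X·X
XXXXXXXXXXXXXXXX
X···············X
XX··············XX
X·X·············X·X
XXXX············XXXX
X···X···········X···X
XX··XX··········XX··XX
X·X·X·X·········X·X·X·X
XXXXXXXX········XXXXXXXX
X·······X·······X·······X
XX······XX······XX······XX
X·X·····X·X·····X·X·····X·X

Derivation:
r0=0: X
r1=1: XX
r2=10: X·X
r3=11: XXXX
r4=100: X···X
r5=101: XX··XX
r6=110: X·X·X·X
r7=111: XXXXXXXX
r8=1000: X·······X
r9=1001: XX······XX
r10=1010: X·X·····X·X
r11=1011: XXXX····XXXX
r12=1100: X···X···X···X
r13=1101: XX··XX··XX··XX
r14=1110: X·X·X·X·X·X·X·X
r15=1111: XXXXXXXXXXXXXXXX
r16=10000: X···············X
r17=10001: XX··············XX
r18=10010: X·X·············X·X
r19=10011: XXXX············XXXX
r20=10100: X···X···········X···X
r21=10101: XX··XX··········XX··XX
r22=10110: X·X·X·X·········X·X·X·X
r23=10111: XXXXXXXX········XXXXXXXX
r24=11000: X·······X·······X·······X
r25=11001: XX······XX······XX······XX
r26=11010: X·X·····X·X·····X·X·····X·X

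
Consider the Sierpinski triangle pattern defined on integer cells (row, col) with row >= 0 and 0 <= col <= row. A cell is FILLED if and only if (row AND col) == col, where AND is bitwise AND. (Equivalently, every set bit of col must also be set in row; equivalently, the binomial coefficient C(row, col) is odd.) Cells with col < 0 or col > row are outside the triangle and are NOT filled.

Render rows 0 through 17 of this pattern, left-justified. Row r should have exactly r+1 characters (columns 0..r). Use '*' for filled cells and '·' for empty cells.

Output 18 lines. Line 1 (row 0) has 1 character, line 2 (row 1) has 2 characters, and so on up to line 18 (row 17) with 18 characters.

Answer: *
**
*·*
****
*···*
**··**
*·*·*·*
********
*·······*
**······**
*·*·····*·*
****····****
*···*···*···*
**··**··**··**
*·*·*·*·*·*·*·*
****************
*···············*
**··············**

Derivation:
r0=0: *
r1=1: **
r2=10: *·*
r3=11: ****
r4=100: *···*
r5=101: **··**
r6=110: *·*·*·*
r7=111: ********
r8=1000: *·······*
r9=1001: **······**
r10=1010: *·*·····*·*
r11=1011: ****····****
r12=1100: *···*···*···*
r13=1101: **··**··**··**
r14=1110: *·*·*·*·*·*·*·*
r15=1111: ****************
r16=10000: *···············*
r17=10001: **··············**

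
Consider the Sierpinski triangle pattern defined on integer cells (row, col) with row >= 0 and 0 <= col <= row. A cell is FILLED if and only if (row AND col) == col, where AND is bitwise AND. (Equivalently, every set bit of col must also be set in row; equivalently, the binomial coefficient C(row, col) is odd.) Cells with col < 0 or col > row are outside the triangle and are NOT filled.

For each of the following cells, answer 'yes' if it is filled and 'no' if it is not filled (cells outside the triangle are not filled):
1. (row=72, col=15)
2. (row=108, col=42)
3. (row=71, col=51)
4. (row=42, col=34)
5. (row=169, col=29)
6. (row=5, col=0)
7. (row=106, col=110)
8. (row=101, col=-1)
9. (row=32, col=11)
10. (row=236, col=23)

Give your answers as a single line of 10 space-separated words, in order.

(72,15): row=0b1001000, col=0b1111, row AND col = 0b1000 = 8; 8 != 15 -> empty
(108,42): row=0b1101100, col=0b101010, row AND col = 0b101000 = 40; 40 != 42 -> empty
(71,51): row=0b1000111, col=0b110011, row AND col = 0b11 = 3; 3 != 51 -> empty
(42,34): row=0b101010, col=0b100010, row AND col = 0b100010 = 34; 34 == 34 -> filled
(169,29): row=0b10101001, col=0b11101, row AND col = 0b1001 = 9; 9 != 29 -> empty
(5,0): row=0b101, col=0b0, row AND col = 0b0 = 0; 0 == 0 -> filled
(106,110): col outside [0, 106] -> not filled
(101,-1): col outside [0, 101] -> not filled
(32,11): row=0b100000, col=0b1011, row AND col = 0b0 = 0; 0 != 11 -> empty
(236,23): row=0b11101100, col=0b10111, row AND col = 0b100 = 4; 4 != 23 -> empty

Answer: no no no yes no yes no no no no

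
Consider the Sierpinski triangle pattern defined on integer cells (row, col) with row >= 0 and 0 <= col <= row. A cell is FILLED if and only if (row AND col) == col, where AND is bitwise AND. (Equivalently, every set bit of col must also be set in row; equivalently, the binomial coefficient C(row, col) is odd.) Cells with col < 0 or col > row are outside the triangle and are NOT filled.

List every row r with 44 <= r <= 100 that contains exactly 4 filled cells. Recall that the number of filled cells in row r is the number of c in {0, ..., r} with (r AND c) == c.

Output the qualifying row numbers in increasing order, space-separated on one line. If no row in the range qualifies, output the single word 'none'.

Answer: 48 65 66 68 72 80 96

Derivation:
Row r has 2^popcount(r) filled cells, so we need popcount(r) = log2(4) = 2.
Scan r = 44..100 and keep those with exactly 2 one-bits:
r=44=101100 popcount=3 -> skip
r=45=101101 popcount=4 -> skip
r=46=101110 popcount=4 -> skip
r=47=101111 popcount=5 -> skip
r=48=110000 popcount=2 -> KEEP
r=49=110001 popcount=3 -> skip
r=50=110010 popcount=3 -> skip
r=51=110011 popcount=4 -> skip
r=52=110100 popcount=3 -> skip
r=53=110101 popcount=4 -> skip
r=54=110110 popcount=4 -> skip
r=55=110111 popcount=5 -> skip
r=56=111000 popcount=3 -> skip
r=57=111001 popcount=4 -> skip
r=58=111010 popcount=4 -> skip
r=59=111011 popcount=5 -> skip
r=60=111100 popcount=4 -> skip
r=61=111101 popcount=5 -> skip
r=62=111110 popcount=5 -> skip
r=63=111111 popcount=6 -> skip
r=64=1000000 popcount=1 -> skip
r=65=1000001 popcount=2 -> KEEP
r=66=1000010 popcount=2 -> KEEP
r=67=1000011 popcount=3 -> skip
r=68=1000100 popcount=2 -> KEEP
r=69=1000101 popcount=3 -> skip
r=70=1000110 popcount=3 -> skip
r=71=1000111 popcount=4 -> skip
r=72=1001000 popcount=2 -> KEEP
r=73=1001001 popcount=3 -> skip
r=74=1001010 popcount=3 -> skip
r=75=1001011 popcount=4 -> skip
r=76=1001100 popcount=3 -> skip
r=77=1001101 popcount=4 -> skip
r=78=1001110 popcount=4 -> skip
r=79=1001111 popcount=5 -> skip
r=80=1010000 popcount=2 -> KEEP
r=81=1010001 popcount=3 -> skip
r=82=1010010 popcount=3 -> skip
r=83=1010011 popcount=4 -> skip
r=84=1010100 popcount=3 -> skip
r=85=1010101 popcount=4 -> skip
r=86=1010110 popcount=4 -> skip
r=87=1010111 popcount=5 -> skip
r=88=1011000 popcount=3 -> skip
r=89=1011001 popcount=4 -> skip
r=90=1011010 popcount=4 -> skip
r=91=1011011 popcount=5 -> skip
r=92=1011100 popcount=4 -> skip
r=93=1011101 popcount=5 -> skip
r=94=1011110 popcount=5 -> skip
r=95=1011111 popcount=6 -> skip
r=96=1100000 popcount=2 -> KEEP
r=97=1100001 popcount=3 -> skip
r=98=1100010 popcount=3 -> skip
r=99=1100011 popcount=4 -> skip
r=100=1100100 popcount=3 -> skip
Kept rows: 48 65 66 68 72 80 96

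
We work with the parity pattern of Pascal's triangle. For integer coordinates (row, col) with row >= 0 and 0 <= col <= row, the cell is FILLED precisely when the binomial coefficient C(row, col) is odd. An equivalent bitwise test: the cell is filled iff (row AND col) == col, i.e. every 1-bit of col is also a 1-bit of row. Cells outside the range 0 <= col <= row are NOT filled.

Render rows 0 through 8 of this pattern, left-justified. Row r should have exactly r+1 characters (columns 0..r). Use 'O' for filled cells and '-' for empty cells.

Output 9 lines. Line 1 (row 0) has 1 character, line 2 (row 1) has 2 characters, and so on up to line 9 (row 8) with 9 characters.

r0=0: O
r1=1: OO
r2=10: O-O
r3=11: OOOO
r4=100: O---O
r5=101: OO--OO
r6=110: O-O-O-O
r7=111: OOOOOOOO
r8=1000: O-------O

Answer: O
OO
O-O
OOOO
O---O
OO--OO
O-O-O-O
OOOOOOOO
O-------O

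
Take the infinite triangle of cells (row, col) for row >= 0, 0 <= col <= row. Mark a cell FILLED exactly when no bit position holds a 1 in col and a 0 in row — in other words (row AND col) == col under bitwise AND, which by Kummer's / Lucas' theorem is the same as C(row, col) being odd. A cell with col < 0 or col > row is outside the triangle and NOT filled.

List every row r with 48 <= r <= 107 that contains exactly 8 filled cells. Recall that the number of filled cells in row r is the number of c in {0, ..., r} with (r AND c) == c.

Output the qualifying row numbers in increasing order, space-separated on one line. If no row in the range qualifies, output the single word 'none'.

Answer: 49 50 52 56 67 69 70 73 74 76 81 82 84 88 97 98 100 104

Derivation:
Row r has 2^popcount(r) filled cells, so we need popcount(r) = log2(8) = 3.
Scan r = 48..107 and keep those with exactly 3 one-bits:
r=48=110000 popcount=2 -> skip
r=49=110001 popcount=3 -> KEEP
r=50=110010 popcount=3 -> KEEP
r=51=110011 popcount=4 -> skip
r=52=110100 popcount=3 -> KEEP
r=53=110101 popcount=4 -> skip
r=54=110110 popcount=4 -> skip
r=55=110111 popcount=5 -> skip
r=56=111000 popcount=3 -> KEEP
r=57=111001 popcount=4 -> skip
r=58=111010 popcount=4 -> skip
r=59=111011 popcount=5 -> skip
r=60=111100 popcount=4 -> skip
r=61=111101 popcount=5 -> skip
r=62=111110 popcount=5 -> skip
r=63=111111 popcount=6 -> skip
r=64=1000000 popcount=1 -> skip
r=65=1000001 popcount=2 -> skip
r=66=1000010 popcount=2 -> skip
r=67=1000011 popcount=3 -> KEEP
r=68=1000100 popcount=2 -> skip
r=69=1000101 popcount=3 -> KEEP
r=70=1000110 popcount=3 -> KEEP
r=71=1000111 popcount=4 -> skip
r=72=1001000 popcount=2 -> skip
r=73=1001001 popcount=3 -> KEEP
r=74=1001010 popcount=3 -> KEEP
r=75=1001011 popcount=4 -> skip
r=76=1001100 popcount=3 -> KEEP
r=77=1001101 popcount=4 -> skip
r=78=1001110 popcount=4 -> skip
r=79=1001111 popcount=5 -> skip
r=80=1010000 popcount=2 -> skip
r=81=1010001 popcount=3 -> KEEP
r=82=1010010 popcount=3 -> KEEP
r=83=1010011 popcount=4 -> skip
r=84=1010100 popcount=3 -> KEEP
r=85=1010101 popcount=4 -> skip
r=86=1010110 popcount=4 -> skip
r=87=1010111 popcount=5 -> skip
r=88=1011000 popcount=3 -> KEEP
r=89=1011001 popcount=4 -> skip
r=90=1011010 popcount=4 -> skip
r=91=1011011 popcount=5 -> skip
r=92=1011100 popcount=4 -> skip
r=93=1011101 popcount=5 -> skip
r=94=1011110 popcount=5 -> skip
r=95=1011111 popcount=6 -> skip
r=96=1100000 popcount=2 -> skip
r=97=1100001 popcount=3 -> KEEP
r=98=1100010 popcount=3 -> KEEP
r=99=1100011 popcount=4 -> skip
r=100=1100100 popcount=3 -> KEEP
r=101=1100101 popcount=4 -> skip
r=102=1100110 popcount=4 -> skip
r=103=1100111 popcount=5 -> skip
r=104=1101000 popcount=3 -> KEEP
r=105=1101001 popcount=4 -> skip
r=106=1101010 popcount=4 -> skip
r=107=1101011 popcount=5 -> skip
Kept rows: 49 50 52 56 67 69 70 73 74 76 81 82 84 88 97 98 100 104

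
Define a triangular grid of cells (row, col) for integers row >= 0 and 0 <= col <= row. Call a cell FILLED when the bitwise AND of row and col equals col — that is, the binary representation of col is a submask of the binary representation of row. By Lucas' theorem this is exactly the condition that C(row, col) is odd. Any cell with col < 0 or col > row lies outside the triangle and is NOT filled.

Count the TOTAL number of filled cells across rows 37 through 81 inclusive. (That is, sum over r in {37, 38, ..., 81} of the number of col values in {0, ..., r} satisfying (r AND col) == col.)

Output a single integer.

Answer: 638

Derivation:
r37=100101 pc3: +8 =8
r38=100110 pc3: +8 =16
r39=100111 pc4: +16 =32
r40=101000 pc2: +4 =36
r41=101001 pc3: +8 =44
r42=101010 pc3: +8 =52
r43=101011 pc4: +16 =68
r44=101100 pc3: +8 =76
r45=101101 pc4: +16 =92
r46=101110 pc4: +16 =108
r47=101111 pc5: +32 =140
r48=110000 pc2: +4 =144
r49=110001 pc3: +8 =152
r50=110010 pc3: +8 =160
r51=110011 pc4: +16 =176
r52=110100 pc3: +8 =184
r53=110101 pc4: +16 =200
r54=110110 pc4: +16 =216
r55=110111 pc5: +32 =248
r56=111000 pc3: +8 =256
r57=111001 pc4: +16 =272
r58=111010 pc4: +16 =288
r59=111011 pc5: +32 =320
r60=111100 pc4: +16 =336
r61=111101 pc5: +32 =368
r62=111110 pc5: +32 =400
r63=111111 pc6: +64 =464
r64=1000000 pc1: +2 =466
r65=1000001 pc2: +4 =470
r66=1000010 pc2: +4 =474
r67=1000011 pc3: +8 =482
r68=1000100 pc2: +4 =486
r69=1000101 pc3: +8 =494
r70=1000110 pc3: +8 =502
r71=1000111 pc4: +16 =518
r72=1001000 pc2: +4 =522
r73=1001001 pc3: +8 =530
r74=1001010 pc3: +8 =538
r75=1001011 pc4: +16 =554
r76=1001100 pc3: +8 =562
r77=1001101 pc4: +16 =578
r78=1001110 pc4: +16 =594
r79=1001111 pc5: +32 =626
r80=1010000 pc2: +4 =630
r81=1010001 pc3: +8 =638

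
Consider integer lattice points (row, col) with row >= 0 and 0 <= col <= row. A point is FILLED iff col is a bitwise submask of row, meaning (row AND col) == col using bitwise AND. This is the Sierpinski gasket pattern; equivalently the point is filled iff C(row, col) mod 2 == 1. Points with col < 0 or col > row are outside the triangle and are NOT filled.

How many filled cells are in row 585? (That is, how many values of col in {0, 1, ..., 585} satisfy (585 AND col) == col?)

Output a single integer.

585 in binary = 1001001001
popcount(585) = number of 1-bits in 1001001001 = 4
A col c satisfies (585 AND c) == c iff every set bit of c is also set in 585; each of the 4 set bits of 585 can independently be on or off in c.
count = 2^4 = 16

Answer: 16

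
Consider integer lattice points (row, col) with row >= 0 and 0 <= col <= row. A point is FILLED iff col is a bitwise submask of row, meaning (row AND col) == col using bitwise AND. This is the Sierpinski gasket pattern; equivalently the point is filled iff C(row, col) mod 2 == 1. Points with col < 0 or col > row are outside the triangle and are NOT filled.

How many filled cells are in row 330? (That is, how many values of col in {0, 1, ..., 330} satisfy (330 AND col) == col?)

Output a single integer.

330 in binary = 101001010
popcount(330) = number of 1-bits in 101001010 = 4
A col c satisfies (330 AND c) == c iff every set bit of c is also set in 330; each of the 4 set bits of 330 can independently be on or off in c.
count = 2^4 = 16

Answer: 16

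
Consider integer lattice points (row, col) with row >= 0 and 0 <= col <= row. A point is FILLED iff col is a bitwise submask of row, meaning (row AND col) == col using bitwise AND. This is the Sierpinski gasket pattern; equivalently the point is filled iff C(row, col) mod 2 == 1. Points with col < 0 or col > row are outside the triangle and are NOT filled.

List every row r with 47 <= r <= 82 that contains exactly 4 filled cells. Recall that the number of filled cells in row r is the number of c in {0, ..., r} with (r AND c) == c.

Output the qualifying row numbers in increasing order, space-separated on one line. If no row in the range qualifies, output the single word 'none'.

Answer: 48 65 66 68 72 80

Derivation:
Row r has 2^popcount(r) filled cells, so we need popcount(r) = log2(4) = 2.
Scan r = 47..82 and keep those with exactly 2 one-bits:
r=47=101111 popcount=5 -> skip
r=48=110000 popcount=2 -> KEEP
r=49=110001 popcount=3 -> skip
r=50=110010 popcount=3 -> skip
r=51=110011 popcount=4 -> skip
r=52=110100 popcount=3 -> skip
r=53=110101 popcount=4 -> skip
r=54=110110 popcount=4 -> skip
r=55=110111 popcount=5 -> skip
r=56=111000 popcount=3 -> skip
r=57=111001 popcount=4 -> skip
r=58=111010 popcount=4 -> skip
r=59=111011 popcount=5 -> skip
r=60=111100 popcount=4 -> skip
r=61=111101 popcount=5 -> skip
r=62=111110 popcount=5 -> skip
r=63=111111 popcount=6 -> skip
r=64=1000000 popcount=1 -> skip
r=65=1000001 popcount=2 -> KEEP
r=66=1000010 popcount=2 -> KEEP
r=67=1000011 popcount=3 -> skip
r=68=1000100 popcount=2 -> KEEP
r=69=1000101 popcount=3 -> skip
r=70=1000110 popcount=3 -> skip
r=71=1000111 popcount=4 -> skip
r=72=1001000 popcount=2 -> KEEP
r=73=1001001 popcount=3 -> skip
r=74=1001010 popcount=3 -> skip
r=75=1001011 popcount=4 -> skip
r=76=1001100 popcount=3 -> skip
r=77=1001101 popcount=4 -> skip
r=78=1001110 popcount=4 -> skip
r=79=1001111 popcount=5 -> skip
r=80=1010000 popcount=2 -> KEEP
r=81=1010001 popcount=3 -> skip
r=82=1010010 popcount=3 -> skip
Kept rows: 48 65 66 68 72 80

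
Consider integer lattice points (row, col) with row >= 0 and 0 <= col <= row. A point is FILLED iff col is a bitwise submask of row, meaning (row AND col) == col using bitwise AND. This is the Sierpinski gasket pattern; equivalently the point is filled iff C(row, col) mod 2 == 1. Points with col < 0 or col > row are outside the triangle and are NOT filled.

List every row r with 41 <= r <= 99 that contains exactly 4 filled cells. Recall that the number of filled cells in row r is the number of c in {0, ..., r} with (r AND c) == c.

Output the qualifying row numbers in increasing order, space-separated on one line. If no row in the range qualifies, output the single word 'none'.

Row r has 2^popcount(r) filled cells, so we need popcount(r) = log2(4) = 2.
Scan r = 41..99 and keep those with exactly 2 one-bits:
r=41=101001 popcount=3 -> skip
r=42=101010 popcount=3 -> skip
r=43=101011 popcount=4 -> skip
r=44=101100 popcount=3 -> skip
r=45=101101 popcount=4 -> skip
r=46=101110 popcount=4 -> skip
r=47=101111 popcount=5 -> skip
r=48=110000 popcount=2 -> KEEP
r=49=110001 popcount=3 -> skip
r=50=110010 popcount=3 -> skip
r=51=110011 popcount=4 -> skip
r=52=110100 popcount=3 -> skip
r=53=110101 popcount=4 -> skip
r=54=110110 popcount=4 -> skip
r=55=110111 popcount=5 -> skip
r=56=111000 popcount=3 -> skip
r=57=111001 popcount=4 -> skip
r=58=111010 popcount=4 -> skip
r=59=111011 popcount=5 -> skip
r=60=111100 popcount=4 -> skip
r=61=111101 popcount=5 -> skip
r=62=111110 popcount=5 -> skip
r=63=111111 popcount=6 -> skip
r=64=1000000 popcount=1 -> skip
r=65=1000001 popcount=2 -> KEEP
r=66=1000010 popcount=2 -> KEEP
r=67=1000011 popcount=3 -> skip
r=68=1000100 popcount=2 -> KEEP
r=69=1000101 popcount=3 -> skip
r=70=1000110 popcount=3 -> skip
r=71=1000111 popcount=4 -> skip
r=72=1001000 popcount=2 -> KEEP
r=73=1001001 popcount=3 -> skip
r=74=1001010 popcount=3 -> skip
r=75=1001011 popcount=4 -> skip
r=76=1001100 popcount=3 -> skip
r=77=1001101 popcount=4 -> skip
r=78=1001110 popcount=4 -> skip
r=79=1001111 popcount=5 -> skip
r=80=1010000 popcount=2 -> KEEP
r=81=1010001 popcount=3 -> skip
r=82=1010010 popcount=3 -> skip
r=83=1010011 popcount=4 -> skip
r=84=1010100 popcount=3 -> skip
r=85=1010101 popcount=4 -> skip
r=86=1010110 popcount=4 -> skip
r=87=1010111 popcount=5 -> skip
r=88=1011000 popcount=3 -> skip
r=89=1011001 popcount=4 -> skip
r=90=1011010 popcount=4 -> skip
r=91=1011011 popcount=5 -> skip
r=92=1011100 popcount=4 -> skip
r=93=1011101 popcount=5 -> skip
r=94=1011110 popcount=5 -> skip
r=95=1011111 popcount=6 -> skip
r=96=1100000 popcount=2 -> KEEP
r=97=1100001 popcount=3 -> skip
r=98=1100010 popcount=3 -> skip
r=99=1100011 popcount=4 -> skip
Kept rows: 48 65 66 68 72 80 96

Answer: 48 65 66 68 72 80 96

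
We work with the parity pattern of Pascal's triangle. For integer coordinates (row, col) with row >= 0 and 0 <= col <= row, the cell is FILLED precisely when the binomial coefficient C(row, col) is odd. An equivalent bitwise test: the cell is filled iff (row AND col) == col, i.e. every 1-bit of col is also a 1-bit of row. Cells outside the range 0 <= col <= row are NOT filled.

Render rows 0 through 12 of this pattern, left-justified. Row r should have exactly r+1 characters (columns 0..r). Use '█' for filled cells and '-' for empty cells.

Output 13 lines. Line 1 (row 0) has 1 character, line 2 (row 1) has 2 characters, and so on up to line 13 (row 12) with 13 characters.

r0=0: █
r1=1: ██
r2=10: █-█
r3=11: ████
r4=100: █---█
r5=101: ██--██
r6=110: █-█-█-█
r7=111: ████████
r8=1000: █-------█
r9=1001: ██------██
r10=1010: █-█-----█-█
r11=1011: ████----████
r12=1100: █---█---█---█

Answer: █
██
█-█
████
█---█
██--██
█-█-█-█
████████
█-------█
██------██
█-█-----█-█
████----████
█---█---█---█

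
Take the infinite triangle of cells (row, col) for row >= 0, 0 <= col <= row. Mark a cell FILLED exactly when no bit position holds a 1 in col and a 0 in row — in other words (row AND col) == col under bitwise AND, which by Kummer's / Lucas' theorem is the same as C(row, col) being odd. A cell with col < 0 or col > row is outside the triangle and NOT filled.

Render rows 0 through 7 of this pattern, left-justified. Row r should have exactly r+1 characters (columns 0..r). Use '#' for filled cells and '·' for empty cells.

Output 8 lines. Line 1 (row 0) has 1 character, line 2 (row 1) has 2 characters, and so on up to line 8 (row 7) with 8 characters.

r0=0: #
r1=1: ##
r2=10: #·#
r3=11: ####
r4=100: #···#
r5=101: ##··##
r6=110: #·#·#·#
r7=111: ########

Answer: #
##
#·#
####
#···#
##··##
#·#·#·#
########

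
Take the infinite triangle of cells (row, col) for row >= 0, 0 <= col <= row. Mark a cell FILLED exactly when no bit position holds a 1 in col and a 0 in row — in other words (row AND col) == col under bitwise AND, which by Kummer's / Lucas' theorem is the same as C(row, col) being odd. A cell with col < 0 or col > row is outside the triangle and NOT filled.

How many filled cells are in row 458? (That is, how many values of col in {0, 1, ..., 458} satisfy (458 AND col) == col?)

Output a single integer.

Answer: 32

Derivation:
458 in binary = 111001010
popcount(458) = number of 1-bits in 111001010 = 5
A col c satisfies (458 AND c) == c iff every set bit of c is also set in 458; each of the 5 set bits of 458 can independently be on or off in c.
count = 2^5 = 32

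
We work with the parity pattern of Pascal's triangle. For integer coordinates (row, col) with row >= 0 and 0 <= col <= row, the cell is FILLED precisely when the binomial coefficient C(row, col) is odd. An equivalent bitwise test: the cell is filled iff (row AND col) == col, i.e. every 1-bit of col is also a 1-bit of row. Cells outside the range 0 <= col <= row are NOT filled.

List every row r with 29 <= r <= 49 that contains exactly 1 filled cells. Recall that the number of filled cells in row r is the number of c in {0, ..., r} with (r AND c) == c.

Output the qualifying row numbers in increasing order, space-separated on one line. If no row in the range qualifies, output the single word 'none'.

Answer: none

Derivation:
Row r has 2^popcount(r) filled cells, so we need popcount(r) = log2(1) = 0.
Scan r = 29..49 and keep those with exactly 0 one-bits:
r=29=11101 popcount=4 -> skip
r=30=11110 popcount=4 -> skip
r=31=11111 popcount=5 -> skip
r=32=100000 popcount=1 -> skip
r=33=100001 popcount=2 -> skip
r=34=100010 popcount=2 -> skip
r=35=100011 popcount=3 -> skip
r=36=100100 popcount=2 -> skip
r=37=100101 popcount=3 -> skip
r=38=100110 popcount=3 -> skip
r=39=100111 popcount=4 -> skip
r=40=101000 popcount=2 -> skip
r=41=101001 popcount=3 -> skip
r=42=101010 popcount=3 -> skip
r=43=101011 popcount=4 -> skip
r=44=101100 popcount=3 -> skip
r=45=101101 popcount=4 -> skip
r=46=101110 popcount=4 -> skip
r=47=101111 popcount=5 -> skip
r=48=110000 popcount=2 -> skip
r=49=110001 popcount=3 -> skip
Kept rows: none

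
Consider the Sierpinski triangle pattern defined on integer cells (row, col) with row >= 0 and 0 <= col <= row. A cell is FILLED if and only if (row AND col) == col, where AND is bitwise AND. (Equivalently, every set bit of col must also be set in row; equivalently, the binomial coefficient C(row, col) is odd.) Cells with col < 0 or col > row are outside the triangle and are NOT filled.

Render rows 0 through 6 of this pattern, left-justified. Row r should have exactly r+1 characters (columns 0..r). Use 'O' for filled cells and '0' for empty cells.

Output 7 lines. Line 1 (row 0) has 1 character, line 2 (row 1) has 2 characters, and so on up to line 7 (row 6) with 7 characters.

r0=0: O
r1=1: OO
r2=10: O0O
r3=11: OOOO
r4=100: O000O
r5=101: OO00OO
r6=110: O0O0O0O

Answer: O
OO
O0O
OOOO
O000O
OO00OO
O0O0O0O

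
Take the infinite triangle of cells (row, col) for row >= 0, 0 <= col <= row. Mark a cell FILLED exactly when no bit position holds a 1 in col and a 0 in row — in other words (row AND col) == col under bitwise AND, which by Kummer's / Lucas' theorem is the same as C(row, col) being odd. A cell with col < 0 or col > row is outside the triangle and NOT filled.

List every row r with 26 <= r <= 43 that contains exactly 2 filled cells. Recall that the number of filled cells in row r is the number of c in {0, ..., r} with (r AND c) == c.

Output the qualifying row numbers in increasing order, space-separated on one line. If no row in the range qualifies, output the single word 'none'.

Answer: 32

Derivation:
Row r has 2^popcount(r) filled cells, so we need popcount(r) = log2(2) = 1.
Scan r = 26..43 and keep those with exactly 1 one-bits:
r=26=11010 popcount=3 -> skip
r=27=11011 popcount=4 -> skip
r=28=11100 popcount=3 -> skip
r=29=11101 popcount=4 -> skip
r=30=11110 popcount=4 -> skip
r=31=11111 popcount=5 -> skip
r=32=100000 popcount=1 -> KEEP
r=33=100001 popcount=2 -> skip
r=34=100010 popcount=2 -> skip
r=35=100011 popcount=3 -> skip
r=36=100100 popcount=2 -> skip
r=37=100101 popcount=3 -> skip
r=38=100110 popcount=3 -> skip
r=39=100111 popcount=4 -> skip
r=40=101000 popcount=2 -> skip
r=41=101001 popcount=3 -> skip
r=42=101010 popcount=3 -> skip
r=43=101011 popcount=4 -> skip
Kept rows: 32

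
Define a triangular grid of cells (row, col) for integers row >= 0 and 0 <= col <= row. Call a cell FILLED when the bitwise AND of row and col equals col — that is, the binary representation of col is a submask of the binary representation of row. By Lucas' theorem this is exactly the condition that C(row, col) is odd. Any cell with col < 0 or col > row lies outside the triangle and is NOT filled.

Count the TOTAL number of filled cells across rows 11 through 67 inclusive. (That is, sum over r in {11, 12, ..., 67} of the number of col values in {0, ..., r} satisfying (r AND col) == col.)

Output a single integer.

r11=1011 pc3: +8 =8
r12=1100 pc2: +4 =12
r13=1101 pc3: +8 =20
r14=1110 pc3: +8 =28
r15=1111 pc4: +16 =44
r16=10000 pc1: +2 =46
r17=10001 pc2: +4 =50
r18=10010 pc2: +4 =54
r19=10011 pc3: +8 =62
r20=10100 pc2: +4 =66
r21=10101 pc3: +8 =74
r22=10110 pc3: +8 =82
r23=10111 pc4: +16 =98
r24=11000 pc2: +4 =102
r25=11001 pc3: +8 =110
r26=11010 pc3: +8 =118
r27=11011 pc4: +16 =134
r28=11100 pc3: +8 =142
r29=11101 pc4: +16 =158
r30=11110 pc4: +16 =174
r31=11111 pc5: +32 =206
r32=100000 pc1: +2 =208
r33=100001 pc2: +4 =212
r34=100010 pc2: +4 =216
r35=100011 pc3: +8 =224
r36=100100 pc2: +4 =228
r37=100101 pc3: +8 =236
r38=100110 pc3: +8 =244
r39=100111 pc4: +16 =260
r40=101000 pc2: +4 =264
r41=101001 pc3: +8 =272
r42=101010 pc3: +8 =280
r43=101011 pc4: +16 =296
r44=101100 pc3: +8 =304
r45=101101 pc4: +16 =320
r46=101110 pc4: +16 =336
r47=101111 pc5: +32 =368
r48=110000 pc2: +4 =372
r49=110001 pc3: +8 =380
r50=110010 pc3: +8 =388
r51=110011 pc4: +16 =404
r52=110100 pc3: +8 =412
r53=110101 pc4: +16 =428
r54=110110 pc4: +16 =444
r55=110111 pc5: +32 =476
r56=111000 pc3: +8 =484
r57=111001 pc4: +16 =500
r58=111010 pc4: +16 =516
r59=111011 pc5: +32 =548
r60=111100 pc4: +16 =564
r61=111101 pc5: +32 =596
r62=111110 pc5: +32 =628
r63=111111 pc6: +64 =692
r64=1000000 pc1: +2 =694
r65=1000001 pc2: +4 =698
r66=1000010 pc2: +4 =702
r67=1000011 pc3: +8 =710

Answer: 710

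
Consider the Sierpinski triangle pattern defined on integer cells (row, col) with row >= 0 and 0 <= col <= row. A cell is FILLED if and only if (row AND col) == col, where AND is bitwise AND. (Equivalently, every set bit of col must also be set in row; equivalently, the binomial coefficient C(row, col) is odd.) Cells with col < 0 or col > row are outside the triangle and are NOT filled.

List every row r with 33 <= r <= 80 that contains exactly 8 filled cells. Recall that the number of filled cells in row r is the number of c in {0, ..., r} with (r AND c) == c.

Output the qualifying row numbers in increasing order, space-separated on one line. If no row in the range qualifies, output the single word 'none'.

Row r has 2^popcount(r) filled cells, so we need popcount(r) = log2(8) = 3.
Scan r = 33..80 and keep those with exactly 3 one-bits:
r=33=100001 popcount=2 -> skip
r=34=100010 popcount=2 -> skip
r=35=100011 popcount=3 -> KEEP
r=36=100100 popcount=2 -> skip
r=37=100101 popcount=3 -> KEEP
r=38=100110 popcount=3 -> KEEP
r=39=100111 popcount=4 -> skip
r=40=101000 popcount=2 -> skip
r=41=101001 popcount=3 -> KEEP
r=42=101010 popcount=3 -> KEEP
r=43=101011 popcount=4 -> skip
r=44=101100 popcount=3 -> KEEP
r=45=101101 popcount=4 -> skip
r=46=101110 popcount=4 -> skip
r=47=101111 popcount=5 -> skip
r=48=110000 popcount=2 -> skip
r=49=110001 popcount=3 -> KEEP
r=50=110010 popcount=3 -> KEEP
r=51=110011 popcount=4 -> skip
r=52=110100 popcount=3 -> KEEP
r=53=110101 popcount=4 -> skip
r=54=110110 popcount=4 -> skip
r=55=110111 popcount=5 -> skip
r=56=111000 popcount=3 -> KEEP
r=57=111001 popcount=4 -> skip
r=58=111010 popcount=4 -> skip
r=59=111011 popcount=5 -> skip
r=60=111100 popcount=4 -> skip
r=61=111101 popcount=5 -> skip
r=62=111110 popcount=5 -> skip
r=63=111111 popcount=6 -> skip
r=64=1000000 popcount=1 -> skip
r=65=1000001 popcount=2 -> skip
r=66=1000010 popcount=2 -> skip
r=67=1000011 popcount=3 -> KEEP
r=68=1000100 popcount=2 -> skip
r=69=1000101 popcount=3 -> KEEP
r=70=1000110 popcount=3 -> KEEP
r=71=1000111 popcount=4 -> skip
r=72=1001000 popcount=2 -> skip
r=73=1001001 popcount=3 -> KEEP
r=74=1001010 popcount=3 -> KEEP
r=75=1001011 popcount=4 -> skip
r=76=1001100 popcount=3 -> KEEP
r=77=1001101 popcount=4 -> skip
r=78=1001110 popcount=4 -> skip
r=79=1001111 popcount=5 -> skip
r=80=1010000 popcount=2 -> skip
Kept rows: 35 37 38 41 42 44 49 50 52 56 67 69 70 73 74 76

Answer: 35 37 38 41 42 44 49 50 52 56 67 69 70 73 74 76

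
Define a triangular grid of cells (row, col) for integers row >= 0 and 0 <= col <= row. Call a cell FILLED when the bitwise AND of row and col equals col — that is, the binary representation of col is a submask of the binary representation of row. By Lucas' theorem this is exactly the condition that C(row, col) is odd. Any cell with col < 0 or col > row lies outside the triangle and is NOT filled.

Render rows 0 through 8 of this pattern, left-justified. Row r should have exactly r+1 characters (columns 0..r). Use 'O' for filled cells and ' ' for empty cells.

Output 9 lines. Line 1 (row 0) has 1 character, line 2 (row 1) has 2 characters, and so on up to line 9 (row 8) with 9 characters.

r0=0: O
r1=1: OO
r2=10: O O
r3=11: OOOO
r4=100: O   O
r5=101: OO  OO
r6=110: O O O O
r7=111: OOOOOOOO
r8=1000: O       O

Answer: O
OO
O O
OOOO
O   O
OO  OO
O O O O
OOOOOOOO
O       O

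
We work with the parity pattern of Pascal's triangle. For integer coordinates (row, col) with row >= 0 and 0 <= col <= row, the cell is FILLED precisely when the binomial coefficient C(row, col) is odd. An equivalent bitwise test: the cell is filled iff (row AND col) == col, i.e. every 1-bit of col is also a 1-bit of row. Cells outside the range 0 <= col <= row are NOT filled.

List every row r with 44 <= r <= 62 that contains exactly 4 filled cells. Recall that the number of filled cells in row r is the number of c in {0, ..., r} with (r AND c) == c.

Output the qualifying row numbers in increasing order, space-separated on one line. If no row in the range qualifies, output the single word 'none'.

Answer: 48

Derivation:
Row r has 2^popcount(r) filled cells, so we need popcount(r) = log2(4) = 2.
Scan r = 44..62 and keep those with exactly 2 one-bits:
r=44=101100 popcount=3 -> skip
r=45=101101 popcount=4 -> skip
r=46=101110 popcount=4 -> skip
r=47=101111 popcount=5 -> skip
r=48=110000 popcount=2 -> KEEP
r=49=110001 popcount=3 -> skip
r=50=110010 popcount=3 -> skip
r=51=110011 popcount=4 -> skip
r=52=110100 popcount=3 -> skip
r=53=110101 popcount=4 -> skip
r=54=110110 popcount=4 -> skip
r=55=110111 popcount=5 -> skip
r=56=111000 popcount=3 -> skip
r=57=111001 popcount=4 -> skip
r=58=111010 popcount=4 -> skip
r=59=111011 popcount=5 -> skip
r=60=111100 popcount=4 -> skip
r=61=111101 popcount=5 -> skip
r=62=111110 popcount=5 -> skip
Kept rows: 48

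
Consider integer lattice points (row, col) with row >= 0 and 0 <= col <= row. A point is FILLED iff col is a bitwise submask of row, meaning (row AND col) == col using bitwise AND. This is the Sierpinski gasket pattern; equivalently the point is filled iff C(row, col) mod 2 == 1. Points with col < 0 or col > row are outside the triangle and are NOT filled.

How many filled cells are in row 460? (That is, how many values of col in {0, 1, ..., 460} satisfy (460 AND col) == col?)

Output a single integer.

Answer: 32

Derivation:
460 in binary = 111001100
popcount(460) = number of 1-bits in 111001100 = 5
A col c satisfies (460 AND c) == c iff every set bit of c is also set in 460; each of the 5 set bits of 460 can independently be on or off in c.
count = 2^5 = 32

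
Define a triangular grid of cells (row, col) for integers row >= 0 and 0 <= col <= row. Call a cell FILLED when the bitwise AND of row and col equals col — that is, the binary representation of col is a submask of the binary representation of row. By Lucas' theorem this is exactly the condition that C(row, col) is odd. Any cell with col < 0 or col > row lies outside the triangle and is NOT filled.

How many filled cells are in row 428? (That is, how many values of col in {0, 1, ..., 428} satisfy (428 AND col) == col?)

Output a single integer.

428 in binary = 110101100
popcount(428) = number of 1-bits in 110101100 = 5
A col c satisfies (428 AND c) == c iff every set bit of c is also set in 428; each of the 5 set bits of 428 can independently be on or off in c.
count = 2^5 = 32

Answer: 32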